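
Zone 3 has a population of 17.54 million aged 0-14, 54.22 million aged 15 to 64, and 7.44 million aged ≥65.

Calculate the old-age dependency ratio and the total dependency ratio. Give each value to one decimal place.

Old-age dependency ratio = 7.44 / 54.22 × 100 = 13.7
Total dependency ratio = (17.54 + 7.44) / 54.22 × 100 = 24.98 / 54.22 × 100 = 46.1

Old-age dependency ratio: 13.7
Total dependency ratio: 46.1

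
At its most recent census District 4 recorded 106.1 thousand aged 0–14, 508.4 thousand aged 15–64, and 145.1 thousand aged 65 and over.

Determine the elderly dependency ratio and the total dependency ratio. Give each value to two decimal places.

Old-age dependency ratio = 145.1 / 508.4 × 100 = 28.54
Total dependency ratio = (106.1 + 145.1) / 508.4 × 100 = 251.2 / 508.4 × 100 = 49.41

Old-age dependency ratio: 28.54
Total dependency ratio: 49.41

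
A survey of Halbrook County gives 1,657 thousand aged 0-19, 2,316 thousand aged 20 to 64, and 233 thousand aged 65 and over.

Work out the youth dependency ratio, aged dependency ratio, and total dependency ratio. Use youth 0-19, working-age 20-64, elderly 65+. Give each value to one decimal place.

Youth dependency ratio: 71.5
Old-age dependency ratio: 10.1
Total dependency ratio: 81.6

Youth dependency ratio = 1,657 / 2,316 × 100 = 71.5
Old-age dependency ratio = 233 / 2,316 × 100 = 10.1
Total dependency ratio = (1,657 + 233) / 2,316 × 100 = 1,890 / 2,316 × 100 = 81.6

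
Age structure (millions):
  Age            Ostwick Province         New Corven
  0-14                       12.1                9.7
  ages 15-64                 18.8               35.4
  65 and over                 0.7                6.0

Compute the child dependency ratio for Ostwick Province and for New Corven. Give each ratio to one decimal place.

Ostwick Province: 64.4
New Corven: 27.4

Ostwick Province: 12.1 / 18.8 × 100 = 64.4
New Corven: 9.7 / 35.4 × 100 = 27.4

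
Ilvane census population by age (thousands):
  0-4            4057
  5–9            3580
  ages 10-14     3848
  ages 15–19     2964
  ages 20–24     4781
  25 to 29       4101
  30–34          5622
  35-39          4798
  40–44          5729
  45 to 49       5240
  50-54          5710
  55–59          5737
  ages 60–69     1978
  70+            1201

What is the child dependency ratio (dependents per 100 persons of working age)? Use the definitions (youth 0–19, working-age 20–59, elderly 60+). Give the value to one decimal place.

Youth dependency ratio: 34.6

0–19: 4057 + 3580 + 3848 + 2964 = 14449
20–59: 4781 + 4101 + 5622 + 4798 + 5729 + 5240 + 5710 + 5737 = 41718
60+: 1978 + 1201 = 3179
Youth dependency ratio = 14449 / 41718 × 100 = 34.6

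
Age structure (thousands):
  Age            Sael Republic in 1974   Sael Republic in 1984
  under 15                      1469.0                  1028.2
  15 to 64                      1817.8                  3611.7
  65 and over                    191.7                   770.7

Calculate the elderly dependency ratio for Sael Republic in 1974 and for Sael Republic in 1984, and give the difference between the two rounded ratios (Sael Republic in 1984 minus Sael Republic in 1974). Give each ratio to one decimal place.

Sael Republic in 1974: 10.5
Sael Republic in 1984: 21.3
Difference: +10.8

Sael Republic in 1974: 191.7 / 1817.8 × 100 = 10.5
Sael Republic in 1984: 770.7 / 3611.7 × 100 = 21.3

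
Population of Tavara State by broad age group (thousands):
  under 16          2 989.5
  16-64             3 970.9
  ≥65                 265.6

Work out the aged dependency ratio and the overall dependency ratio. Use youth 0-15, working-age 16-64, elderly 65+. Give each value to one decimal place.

Old-age dependency ratio = 265.6 / 3 970.9 × 100 = 6.7
Total dependency ratio = (2 989.5 + 265.6) / 3 970.9 × 100 = 3 255.1 / 3 970.9 × 100 = 82.0

Old-age dependency ratio: 6.7
Total dependency ratio: 82.0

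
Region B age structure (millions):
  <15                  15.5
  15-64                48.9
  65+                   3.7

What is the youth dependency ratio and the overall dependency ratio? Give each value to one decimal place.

Youth dependency ratio: 31.7
Total dependency ratio: 39.3

Youth dependency ratio = 15.5 / 48.9 × 100 = 31.7
Total dependency ratio = (15.5 + 3.7) / 48.9 × 100 = 19.2 / 48.9 × 100 = 39.3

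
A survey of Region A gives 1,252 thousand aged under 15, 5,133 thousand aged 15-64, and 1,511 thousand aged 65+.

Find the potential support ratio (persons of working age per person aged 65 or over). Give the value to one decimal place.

Potential support ratio = 5,133 / 1,511 = 3.4

Potential support ratio: 3.4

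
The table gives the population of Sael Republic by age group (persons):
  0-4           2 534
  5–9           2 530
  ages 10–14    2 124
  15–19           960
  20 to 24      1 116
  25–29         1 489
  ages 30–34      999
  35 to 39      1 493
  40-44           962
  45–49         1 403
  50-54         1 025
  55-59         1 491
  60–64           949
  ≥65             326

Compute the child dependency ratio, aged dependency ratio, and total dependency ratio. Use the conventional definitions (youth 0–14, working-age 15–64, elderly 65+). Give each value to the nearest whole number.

0–14: 2 534 + 2 530 + 2 124 = 7 188
15–64: 960 + 1 116 + 1 489 + 999 + 1 493 + 962 + 1 403 + 1 025 + 1 491 + 949 = 11 887
65+: 326
Youth dependency ratio = 7 188 / 11 887 × 100 = 60
Old-age dependency ratio = 326 / 11 887 × 100 = 3
Total dependency ratio = (7 188 + 326) / 11 887 × 100 = 7 514 / 11 887 × 100 = 63

Youth dependency ratio: 60
Old-age dependency ratio: 3
Total dependency ratio: 63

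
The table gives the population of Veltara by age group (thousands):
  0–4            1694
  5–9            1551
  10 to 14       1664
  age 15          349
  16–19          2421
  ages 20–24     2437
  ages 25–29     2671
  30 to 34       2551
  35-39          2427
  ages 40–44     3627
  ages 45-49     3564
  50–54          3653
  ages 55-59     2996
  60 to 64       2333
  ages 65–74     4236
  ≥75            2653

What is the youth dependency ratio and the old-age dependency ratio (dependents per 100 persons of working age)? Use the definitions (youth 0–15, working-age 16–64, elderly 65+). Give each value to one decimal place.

Youth dependency ratio: 18.3
Old-age dependency ratio: 24.0

0–15: 1694 + 1551 + 1664 + 349 = 5258
16–64: 2421 + 2437 + 2671 + 2551 + 2427 + 3627 + 3564 + 3653 + 2996 + 2333 = 28680
65+: 4236 + 2653 = 6889
Youth dependency ratio = 5258 / 28680 × 100 = 18.3
Old-age dependency ratio = 6889 / 28680 × 100 = 24.0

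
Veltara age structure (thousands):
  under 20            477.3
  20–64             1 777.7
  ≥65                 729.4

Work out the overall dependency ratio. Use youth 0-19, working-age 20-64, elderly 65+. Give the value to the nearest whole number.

Total dependency ratio: 68

Total dependency ratio = (477.3 + 729.4) / 1 777.7 × 100 = 1 206.7 / 1 777.7 × 100 = 68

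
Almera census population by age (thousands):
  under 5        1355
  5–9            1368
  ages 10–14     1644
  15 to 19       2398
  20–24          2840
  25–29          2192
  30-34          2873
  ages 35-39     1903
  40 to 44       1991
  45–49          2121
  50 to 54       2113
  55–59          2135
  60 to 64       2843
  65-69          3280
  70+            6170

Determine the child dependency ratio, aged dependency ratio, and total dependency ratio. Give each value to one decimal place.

Youth dependency ratio: 18.7
Old-age dependency ratio: 40.4
Total dependency ratio: 59.0

0–14: 1355 + 1368 + 1644 = 4367
15–64: 2398 + 2840 + 2192 + 2873 + 1903 + 1991 + 2121 + 2113 + 2135 + 2843 = 23409
65+: 3280 + 6170 = 9450
Youth dependency ratio = 4367 / 23409 × 100 = 18.7
Old-age dependency ratio = 9450 / 23409 × 100 = 40.4
Total dependency ratio = (4367 + 9450) / 23409 × 100 = 13817 / 23409 × 100 = 59.0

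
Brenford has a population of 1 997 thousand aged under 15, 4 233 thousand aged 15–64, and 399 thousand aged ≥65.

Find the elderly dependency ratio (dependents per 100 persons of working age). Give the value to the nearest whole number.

Old-age dependency ratio = 399 / 4 233 × 100 = 9

Old-age dependency ratio: 9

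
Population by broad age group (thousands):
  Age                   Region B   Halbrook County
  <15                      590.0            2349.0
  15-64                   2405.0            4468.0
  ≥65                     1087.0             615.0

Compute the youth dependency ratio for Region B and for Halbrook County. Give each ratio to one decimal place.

Region B: 590.0 / 2405.0 × 100 = 24.5
Halbrook County: 2349.0 / 4468.0 × 100 = 52.6

Region B: 24.5
Halbrook County: 52.6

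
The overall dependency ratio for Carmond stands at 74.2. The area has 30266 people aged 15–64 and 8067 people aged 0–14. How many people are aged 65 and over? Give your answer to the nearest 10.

Aged 65 and over: 14390

Total dependency ratio = (youth + elderly) / working-age × 100
74.2 = (8067 + E) / 30266 × 100
⇒ 14390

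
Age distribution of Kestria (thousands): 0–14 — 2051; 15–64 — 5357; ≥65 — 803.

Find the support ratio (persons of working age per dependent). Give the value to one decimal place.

Support ratio: 1.9

Support ratio = 5357 / (2051 + 803) = 5357 / 2854 = 1.9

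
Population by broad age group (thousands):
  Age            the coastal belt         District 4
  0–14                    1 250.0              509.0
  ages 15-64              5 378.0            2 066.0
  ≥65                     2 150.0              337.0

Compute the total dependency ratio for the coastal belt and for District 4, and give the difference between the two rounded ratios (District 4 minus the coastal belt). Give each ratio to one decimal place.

the coastal belt: (1 250.0 + 2 150.0) / 5 378.0 × 100 = 3 400.0 / 5 378.0 × 100 = 63.2
District 4: (509.0 + 337.0) / 2 066.0 × 100 = 846.0 / 2 066.0 × 100 = 40.9

the coastal belt: 63.2
District 4: 40.9
Difference: -22.3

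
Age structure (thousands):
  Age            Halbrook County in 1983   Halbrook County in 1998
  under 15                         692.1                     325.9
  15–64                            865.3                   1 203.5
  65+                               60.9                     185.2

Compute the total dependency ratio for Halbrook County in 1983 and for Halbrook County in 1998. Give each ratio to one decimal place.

Halbrook County in 1983: (692.1 + 60.9) / 865.3 × 100 = 753.0 / 865.3 × 100 = 87.0
Halbrook County in 1998: (325.9 + 185.2) / 1 203.5 × 100 = 511.1 / 1 203.5 × 100 = 42.5

Halbrook County in 1983: 87.0
Halbrook County in 1998: 42.5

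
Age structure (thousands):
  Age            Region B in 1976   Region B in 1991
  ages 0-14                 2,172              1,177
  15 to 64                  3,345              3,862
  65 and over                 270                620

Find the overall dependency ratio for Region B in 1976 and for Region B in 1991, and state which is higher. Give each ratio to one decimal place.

Region B in 1976: (2,172 + 270) / 3,345 × 100 = 2,442 / 3,345 × 100 = 73.0
Region B in 1991: (1,177 + 620) / 3,862 × 100 = 1,797 / 3,862 × 100 = 46.5

Region B in 1976: 73.0
Region B in 1991: 46.5
Higher: Region B in 1976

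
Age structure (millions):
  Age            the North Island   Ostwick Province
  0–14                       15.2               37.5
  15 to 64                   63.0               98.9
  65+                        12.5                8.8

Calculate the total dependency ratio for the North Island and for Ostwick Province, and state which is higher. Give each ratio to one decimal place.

the North Island: 44.0
Ostwick Province: 46.8
Higher: Ostwick Province

the North Island: (15.2 + 12.5) / 63.0 × 100 = 27.7 / 63.0 × 100 = 44.0
Ostwick Province: (37.5 + 8.8) / 98.9 × 100 = 46.3 / 98.9 × 100 = 46.8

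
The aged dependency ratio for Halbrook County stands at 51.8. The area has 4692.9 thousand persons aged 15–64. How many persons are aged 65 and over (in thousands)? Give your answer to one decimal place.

Old-age dependency ratio = elderly / working-age × 100
51.8 = E / 4692.9 × 100
⇒ 2430.9

Aged 65 and over: 2430.9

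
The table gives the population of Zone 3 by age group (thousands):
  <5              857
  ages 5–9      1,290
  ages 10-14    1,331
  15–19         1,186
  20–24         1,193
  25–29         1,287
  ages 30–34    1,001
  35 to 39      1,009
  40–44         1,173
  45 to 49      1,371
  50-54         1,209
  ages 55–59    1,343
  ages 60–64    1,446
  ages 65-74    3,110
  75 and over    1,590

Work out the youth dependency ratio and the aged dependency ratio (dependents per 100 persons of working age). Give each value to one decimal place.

Youth dependency ratio: 28.5
Old-age dependency ratio: 38.5

0–14: 857 + 1,290 + 1,331 = 3,478
15–64: 1,186 + 1,193 + 1,287 + 1,001 + 1,009 + 1,173 + 1,371 + 1,209 + 1,343 + 1,446 = 12,218
65+: 3,110 + 1,590 = 4,700
Youth dependency ratio = 3,478 / 12,218 × 100 = 28.5
Old-age dependency ratio = 4,700 / 12,218 × 100 = 38.5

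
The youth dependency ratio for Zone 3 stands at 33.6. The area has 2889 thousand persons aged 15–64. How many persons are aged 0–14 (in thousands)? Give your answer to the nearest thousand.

Aged 0–14: 971

Youth dependency ratio = youth / working-age × 100
33.6 = Y / 2889 × 100
⇒ 971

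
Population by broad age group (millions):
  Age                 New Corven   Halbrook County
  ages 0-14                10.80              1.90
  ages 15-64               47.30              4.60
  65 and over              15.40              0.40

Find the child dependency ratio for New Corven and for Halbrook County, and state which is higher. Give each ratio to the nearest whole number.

New Corven: 23
Halbrook County: 41
Higher: Halbrook County

New Corven: 10.80 / 47.30 × 100 = 23
Halbrook County: 1.90 / 4.60 × 100 = 41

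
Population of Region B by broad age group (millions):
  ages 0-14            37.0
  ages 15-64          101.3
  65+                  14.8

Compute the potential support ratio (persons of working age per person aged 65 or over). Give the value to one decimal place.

Potential support ratio: 6.8

Potential support ratio = 101.3 / 14.8 = 6.8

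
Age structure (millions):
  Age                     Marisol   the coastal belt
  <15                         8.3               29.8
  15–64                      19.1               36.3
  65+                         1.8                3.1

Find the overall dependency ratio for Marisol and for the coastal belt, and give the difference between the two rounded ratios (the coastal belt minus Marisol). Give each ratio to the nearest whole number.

Marisol: (8.3 + 1.8) / 19.1 × 100 = 10.1 / 19.1 × 100 = 53
the coastal belt: (29.8 + 3.1) / 36.3 × 100 = 32.9 / 36.3 × 100 = 91

Marisol: 53
the coastal belt: 91
Difference: +38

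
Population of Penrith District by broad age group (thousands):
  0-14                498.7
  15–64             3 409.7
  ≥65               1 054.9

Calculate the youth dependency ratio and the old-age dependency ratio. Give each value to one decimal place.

Youth dependency ratio = 498.7 / 3 409.7 × 100 = 14.6
Old-age dependency ratio = 1 054.9 / 3 409.7 × 100 = 30.9

Youth dependency ratio: 14.6
Old-age dependency ratio: 30.9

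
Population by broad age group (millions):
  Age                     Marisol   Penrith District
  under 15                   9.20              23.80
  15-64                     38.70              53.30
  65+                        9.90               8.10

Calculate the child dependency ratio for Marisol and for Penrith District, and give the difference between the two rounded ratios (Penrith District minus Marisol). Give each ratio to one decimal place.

Marisol: 23.8
Penrith District: 44.7
Difference: +20.9

Marisol: 9.20 / 38.70 × 100 = 23.8
Penrith District: 23.80 / 53.30 × 100 = 44.7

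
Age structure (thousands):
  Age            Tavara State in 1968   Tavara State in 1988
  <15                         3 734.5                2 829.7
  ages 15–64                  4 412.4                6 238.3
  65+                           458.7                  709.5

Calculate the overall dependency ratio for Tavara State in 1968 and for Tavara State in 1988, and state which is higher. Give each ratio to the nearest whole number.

Tavara State in 1968: 95
Tavara State in 1988: 57
Higher: Tavara State in 1968

Tavara State in 1968: (3 734.5 + 458.7) / 4 412.4 × 100 = 4 193.2 / 4 412.4 × 100 = 95
Tavara State in 1988: (2 829.7 + 709.5) / 6 238.3 × 100 = 3 539.2 / 6 238.3 × 100 = 57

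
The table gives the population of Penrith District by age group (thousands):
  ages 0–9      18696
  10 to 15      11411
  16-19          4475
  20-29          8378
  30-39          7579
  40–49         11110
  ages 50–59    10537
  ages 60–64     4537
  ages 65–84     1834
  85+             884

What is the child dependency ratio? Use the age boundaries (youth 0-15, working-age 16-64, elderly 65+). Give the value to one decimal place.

0–15: 18696 + 11411 = 30107
16–64: 4475 + 8378 + 7579 + 11110 + 10537 + 4537 = 46616
65+: 1834 + 884 = 2718
Youth dependency ratio = 30107 / 46616 × 100 = 64.6

Youth dependency ratio: 64.6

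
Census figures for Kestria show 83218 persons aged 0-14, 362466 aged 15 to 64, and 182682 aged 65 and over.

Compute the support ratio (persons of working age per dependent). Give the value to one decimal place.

Support ratio: 1.4

Support ratio = 362466 / (83218 + 182682) = 362466 / 265900 = 1.4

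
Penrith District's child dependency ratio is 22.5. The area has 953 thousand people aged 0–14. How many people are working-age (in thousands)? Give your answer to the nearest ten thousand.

Youth dependency ratio = youth / working-age × 100
22.5 = 953 / W × 100
⇒ 4,240

Working-age: 4,240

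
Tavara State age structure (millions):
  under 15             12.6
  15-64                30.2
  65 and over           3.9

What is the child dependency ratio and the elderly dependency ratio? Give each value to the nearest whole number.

Youth dependency ratio: 42
Old-age dependency ratio: 13

Youth dependency ratio = 12.6 / 30.2 × 100 = 42
Old-age dependency ratio = 3.9 / 30.2 × 100 = 13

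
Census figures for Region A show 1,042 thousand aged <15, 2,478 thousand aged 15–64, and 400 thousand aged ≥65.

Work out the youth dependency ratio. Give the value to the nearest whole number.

Youth dependency ratio = 1,042 / 2,478 × 100 = 42

Youth dependency ratio: 42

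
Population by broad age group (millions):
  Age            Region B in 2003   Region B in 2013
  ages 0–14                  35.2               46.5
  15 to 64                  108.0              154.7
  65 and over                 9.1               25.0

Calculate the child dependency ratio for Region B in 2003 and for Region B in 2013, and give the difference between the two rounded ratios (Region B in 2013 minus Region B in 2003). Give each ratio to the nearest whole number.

Region B in 2003: 33
Region B in 2013: 30
Difference: -3

Region B in 2003: 35.2 / 108.0 × 100 = 33
Region B in 2013: 46.5 / 154.7 × 100 = 30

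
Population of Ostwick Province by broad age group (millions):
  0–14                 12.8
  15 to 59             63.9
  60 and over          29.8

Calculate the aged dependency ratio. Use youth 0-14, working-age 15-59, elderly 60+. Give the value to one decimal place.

Old-age dependency ratio: 46.6

Old-age dependency ratio = 29.8 / 63.9 × 100 = 46.6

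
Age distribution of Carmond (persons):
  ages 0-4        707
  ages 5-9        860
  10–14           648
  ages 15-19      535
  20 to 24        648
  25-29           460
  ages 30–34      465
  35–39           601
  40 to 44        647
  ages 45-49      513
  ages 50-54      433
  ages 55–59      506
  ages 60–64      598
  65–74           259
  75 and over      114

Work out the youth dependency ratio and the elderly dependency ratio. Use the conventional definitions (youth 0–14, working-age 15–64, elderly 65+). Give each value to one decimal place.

Youth dependency ratio: 41.0
Old-age dependency ratio: 6.9

0–14: 707 + 860 + 648 = 2215
15–64: 535 + 648 + 460 + 465 + 601 + 647 + 513 + 433 + 506 + 598 = 5406
65+: 259 + 114 = 373
Youth dependency ratio = 2215 / 5406 × 100 = 41.0
Old-age dependency ratio = 373 / 5406 × 100 = 6.9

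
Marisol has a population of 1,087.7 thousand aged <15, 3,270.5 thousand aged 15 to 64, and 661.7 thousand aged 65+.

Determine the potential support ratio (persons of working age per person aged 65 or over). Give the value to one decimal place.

Potential support ratio = 3,270.5 / 661.7 = 4.9

Potential support ratio: 4.9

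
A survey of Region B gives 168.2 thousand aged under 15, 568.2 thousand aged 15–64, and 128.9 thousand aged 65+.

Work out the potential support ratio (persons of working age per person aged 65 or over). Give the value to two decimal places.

Potential support ratio = 568.2 / 128.9 = 4.41

Potential support ratio: 4.41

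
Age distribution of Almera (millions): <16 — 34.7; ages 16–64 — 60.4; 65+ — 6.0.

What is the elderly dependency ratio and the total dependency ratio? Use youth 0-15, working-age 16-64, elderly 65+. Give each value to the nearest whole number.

Old-age dependency ratio: 10
Total dependency ratio: 67

Old-age dependency ratio = 6.0 / 60.4 × 100 = 10
Total dependency ratio = (34.7 + 6.0) / 60.4 × 100 = 40.7 / 60.4 × 100 = 67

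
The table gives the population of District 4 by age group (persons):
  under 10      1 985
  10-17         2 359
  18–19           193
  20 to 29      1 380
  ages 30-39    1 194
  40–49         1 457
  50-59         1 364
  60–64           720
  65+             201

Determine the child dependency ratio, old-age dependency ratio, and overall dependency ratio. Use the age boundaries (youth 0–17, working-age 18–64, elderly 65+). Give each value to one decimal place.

Youth dependency ratio: 68.9
Old-age dependency ratio: 3.2
Total dependency ratio: 72.1

0–17: 1 985 + 2 359 = 4 344
18–64: 193 + 1 380 + 1 194 + 1 457 + 1 364 + 720 = 6 308
65+: 201
Youth dependency ratio = 4 344 / 6 308 × 100 = 68.9
Old-age dependency ratio = 201 / 6 308 × 100 = 3.2
Total dependency ratio = (4 344 + 201) / 6 308 × 100 = 4 545 / 6 308 × 100 = 72.1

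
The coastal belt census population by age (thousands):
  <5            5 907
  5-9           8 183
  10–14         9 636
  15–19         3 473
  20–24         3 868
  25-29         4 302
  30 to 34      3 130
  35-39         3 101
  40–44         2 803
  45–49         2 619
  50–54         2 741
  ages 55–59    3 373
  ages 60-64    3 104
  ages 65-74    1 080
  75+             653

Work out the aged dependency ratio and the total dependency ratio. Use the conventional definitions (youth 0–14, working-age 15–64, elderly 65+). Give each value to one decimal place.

0–14: 5 907 + 8 183 + 9 636 = 23 726
15–64: 3 473 + 3 868 + 4 302 + 3 130 + 3 101 + 2 803 + 2 619 + 2 741 + 3 373 + 3 104 = 32 514
65+: 1 080 + 653 = 1 733
Old-age dependency ratio = 1 733 / 32 514 × 100 = 5.3
Total dependency ratio = (23 726 + 1 733) / 32 514 × 100 = 25 459 / 32 514 × 100 = 78.3

Old-age dependency ratio: 5.3
Total dependency ratio: 78.3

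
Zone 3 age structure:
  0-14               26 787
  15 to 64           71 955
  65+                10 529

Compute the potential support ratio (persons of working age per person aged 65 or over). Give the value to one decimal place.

Potential support ratio: 6.8

Potential support ratio = 71 955 / 10 529 = 6.8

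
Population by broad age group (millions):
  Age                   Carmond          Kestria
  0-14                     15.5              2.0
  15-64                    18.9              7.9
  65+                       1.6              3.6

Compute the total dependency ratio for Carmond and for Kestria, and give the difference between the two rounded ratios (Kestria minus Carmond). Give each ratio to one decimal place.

Carmond: (15.5 + 1.6) / 18.9 × 100 = 17.1 / 18.9 × 100 = 90.5
Kestria: (2.0 + 3.6) / 7.9 × 100 = 5.6 / 7.9 × 100 = 70.9

Carmond: 90.5
Kestria: 70.9
Difference: -19.6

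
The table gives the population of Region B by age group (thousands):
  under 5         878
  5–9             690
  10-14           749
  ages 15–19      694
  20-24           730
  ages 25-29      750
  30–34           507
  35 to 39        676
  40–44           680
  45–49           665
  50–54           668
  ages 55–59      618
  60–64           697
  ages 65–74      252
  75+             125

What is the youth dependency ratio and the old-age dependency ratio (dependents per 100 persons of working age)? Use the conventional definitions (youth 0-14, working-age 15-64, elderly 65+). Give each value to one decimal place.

Youth dependency ratio: 34.7
Old-age dependency ratio: 5.6

0–14: 878 + 690 + 749 = 2,317
15–64: 694 + 730 + 750 + 507 + 676 + 680 + 665 + 668 + 618 + 697 = 6,685
65+: 252 + 125 = 377
Youth dependency ratio = 2,317 / 6,685 × 100 = 34.7
Old-age dependency ratio = 377 / 6,685 × 100 = 5.6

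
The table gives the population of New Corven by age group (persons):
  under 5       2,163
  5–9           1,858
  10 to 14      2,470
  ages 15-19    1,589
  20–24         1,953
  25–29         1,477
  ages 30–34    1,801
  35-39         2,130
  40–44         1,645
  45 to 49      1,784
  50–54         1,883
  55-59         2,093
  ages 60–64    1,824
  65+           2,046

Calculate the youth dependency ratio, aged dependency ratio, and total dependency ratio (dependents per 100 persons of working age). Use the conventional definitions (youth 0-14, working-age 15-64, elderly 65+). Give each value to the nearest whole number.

0–14: 2,163 + 1,858 + 2,470 = 6,491
15–64: 1,589 + 1,953 + 1,477 + 1,801 + 2,130 + 1,645 + 1,784 + 1,883 + 2,093 + 1,824 = 18,179
65+: 2,046
Youth dependency ratio = 6,491 / 18,179 × 100 = 36
Old-age dependency ratio = 2,046 / 18,179 × 100 = 11
Total dependency ratio = (6,491 + 2,046) / 18,179 × 100 = 8,537 / 18,179 × 100 = 47

Youth dependency ratio: 36
Old-age dependency ratio: 11
Total dependency ratio: 47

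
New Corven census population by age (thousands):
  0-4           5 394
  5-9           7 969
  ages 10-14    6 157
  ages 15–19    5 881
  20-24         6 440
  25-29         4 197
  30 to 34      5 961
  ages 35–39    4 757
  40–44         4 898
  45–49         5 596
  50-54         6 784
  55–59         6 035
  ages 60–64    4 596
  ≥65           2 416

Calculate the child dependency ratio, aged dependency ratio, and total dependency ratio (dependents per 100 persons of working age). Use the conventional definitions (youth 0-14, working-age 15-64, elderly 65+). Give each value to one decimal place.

Youth dependency ratio: 35.4
Old-age dependency ratio: 4.4
Total dependency ratio: 39.8

0–14: 5 394 + 7 969 + 6 157 = 19 520
15–64: 5 881 + 6 440 + 4 197 + 5 961 + 4 757 + 4 898 + 5 596 + 6 784 + 6 035 + 4 596 = 55 145
65+: 2 416
Youth dependency ratio = 19 520 / 55 145 × 100 = 35.4
Old-age dependency ratio = 2 416 / 55 145 × 100 = 4.4
Total dependency ratio = (19 520 + 2 416) / 55 145 × 100 = 21 936 / 55 145 × 100 = 39.8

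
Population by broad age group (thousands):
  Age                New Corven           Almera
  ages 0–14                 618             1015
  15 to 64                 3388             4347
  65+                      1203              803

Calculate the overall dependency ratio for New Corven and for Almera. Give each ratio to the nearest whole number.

New Corven: (618 + 1203) / 3388 × 100 = 1821 / 3388 × 100 = 54
Almera: (1015 + 803) / 4347 × 100 = 1818 / 4347 × 100 = 42

New Corven: 54
Almera: 42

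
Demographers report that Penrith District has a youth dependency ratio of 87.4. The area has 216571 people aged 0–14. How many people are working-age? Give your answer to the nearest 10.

Working-age: 247790

Youth dependency ratio = youth / working-age × 100
87.4 = 216571 / W × 100
⇒ 247790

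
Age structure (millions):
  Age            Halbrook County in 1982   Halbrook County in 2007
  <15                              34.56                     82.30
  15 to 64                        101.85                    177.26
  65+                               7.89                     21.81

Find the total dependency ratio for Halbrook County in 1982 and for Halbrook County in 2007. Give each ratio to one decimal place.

Halbrook County in 1982: (34.56 + 7.89) / 101.85 × 100 = 42.45 / 101.85 × 100 = 41.7
Halbrook County in 2007: (82.30 + 21.81) / 177.26 × 100 = 104.11 / 177.26 × 100 = 58.7

Halbrook County in 1982: 41.7
Halbrook County in 2007: 58.7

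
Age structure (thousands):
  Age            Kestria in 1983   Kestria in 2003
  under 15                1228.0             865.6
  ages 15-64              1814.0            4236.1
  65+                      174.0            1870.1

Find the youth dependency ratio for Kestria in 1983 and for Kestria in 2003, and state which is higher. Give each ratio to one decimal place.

Kestria in 1983: 1228.0 / 1814.0 × 100 = 67.7
Kestria in 2003: 865.6 / 4236.1 × 100 = 20.4

Kestria in 1983: 67.7
Kestria in 2003: 20.4
Higher: Kestria in 1983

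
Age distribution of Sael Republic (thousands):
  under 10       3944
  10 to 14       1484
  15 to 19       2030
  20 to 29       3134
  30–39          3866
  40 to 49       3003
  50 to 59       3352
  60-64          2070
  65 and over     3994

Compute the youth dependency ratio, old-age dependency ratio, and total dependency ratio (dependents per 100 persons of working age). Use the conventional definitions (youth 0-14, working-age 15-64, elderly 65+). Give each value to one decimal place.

0–14: 3944 + 1484 = 5428
15–64: 2030 + 3134 + 3866 + 3003 + 3352 + 2070 = 17455
65+: 3994
Youth dependency ratio = 5428 / 17455 × 100 = 31.1
Old-age dependency ratio = 3994 / 17455 × 100 = 22.9
Total dependency ratio = (5428 + 3994) / 17455 × 100 = 9422 / 17455 × 100 = 54.0

Youth dependency ratio: 31.1
Old-age dependency ratio: 22.9
Total dependency ratio: 54.0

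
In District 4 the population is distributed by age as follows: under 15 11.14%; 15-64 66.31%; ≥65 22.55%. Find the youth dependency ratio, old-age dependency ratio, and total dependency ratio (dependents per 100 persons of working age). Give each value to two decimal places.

Youth dependency ratio = 11.14 / 66.31 × 100 = 16.80
Old-age dependency ratio = 22.55 / 66.31 × 100 = 34.01
Total dependency ratio = (11.14 + 22.55) / 66.31 × 100 = 33.69 / 66.31 × 100 = 50.81

Youth dependency ratio: 16.80
Old-age dependency ratio: 34.01
Total dependency ratio: 50.81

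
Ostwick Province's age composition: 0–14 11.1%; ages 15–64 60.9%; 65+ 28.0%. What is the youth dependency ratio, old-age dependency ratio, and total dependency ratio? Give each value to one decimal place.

Youth dependency ratio: 18.2
Old-age dependency ratio: 46.0
Total dependency ratio: 64.2

Youth dependency ratio = 11.1 / 60.9 × 100 = 18.2
Old-age dependency ratio = 28.0 / 60.9 × 100 = 46.0
Total dependency ratio = (11.1 + 28.0) / 60.9 × 100 = 39.1 / 60.9 × 100 = 64.2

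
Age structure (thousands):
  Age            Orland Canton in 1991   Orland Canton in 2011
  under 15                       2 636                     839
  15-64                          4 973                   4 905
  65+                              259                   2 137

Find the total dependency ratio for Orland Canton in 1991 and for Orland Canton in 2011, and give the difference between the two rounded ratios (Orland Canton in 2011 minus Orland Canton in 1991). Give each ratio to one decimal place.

Orland Canton in 1991: 58.2
Orland Canton in 2011: 60.7
Difference: +2.5

Orland Canton in 1991: (2 636 + 259) / 4 973 × 100 = 2 895 / 4 973 × 100 = 58.2
Orland Canton in 2011: (839 + 2 137) / 4 905 × 100 = 2 976 / 4 905 × 100 = 60.7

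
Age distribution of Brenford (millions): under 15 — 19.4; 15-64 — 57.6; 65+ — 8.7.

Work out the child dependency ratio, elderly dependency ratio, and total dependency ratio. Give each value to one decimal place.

Youth dependency ratio = 19.4 / 57.6 × 100 = 33.7
Old-age dependency ratio = 8.7 / 57.6 × 100 = 15.1
Total dependency ratio = (19.4 + 8.7) / 57.6 × 100 = 28.1 / 57.6 × 100 = 48.8

Youth dependency ratio: 33.7
Old-age dependency ratio: 15.1
Total dependency ratio: 48.8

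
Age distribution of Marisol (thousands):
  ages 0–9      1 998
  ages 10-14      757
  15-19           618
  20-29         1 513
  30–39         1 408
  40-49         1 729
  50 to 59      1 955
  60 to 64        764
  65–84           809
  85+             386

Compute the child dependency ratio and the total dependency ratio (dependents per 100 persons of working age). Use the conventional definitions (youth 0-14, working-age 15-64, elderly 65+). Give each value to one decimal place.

Youth dependency ratio: 34.5
Total dependency ratio: 49.5

0–14: 1 998 + 757 = 2 755
15–64: 618 + 1 513 + 1 408 + 1 729 + 1 955 + 764 = 7 987
65+: 809 + 386 = 1 195
Youth dependency ratio = 2 755 / 7 987 × 100 = 34.5
Total dependency ratio = (2 755 + 1 195) / 7 987 × 100 = 3 950 / 7 987 × 100 = 49.5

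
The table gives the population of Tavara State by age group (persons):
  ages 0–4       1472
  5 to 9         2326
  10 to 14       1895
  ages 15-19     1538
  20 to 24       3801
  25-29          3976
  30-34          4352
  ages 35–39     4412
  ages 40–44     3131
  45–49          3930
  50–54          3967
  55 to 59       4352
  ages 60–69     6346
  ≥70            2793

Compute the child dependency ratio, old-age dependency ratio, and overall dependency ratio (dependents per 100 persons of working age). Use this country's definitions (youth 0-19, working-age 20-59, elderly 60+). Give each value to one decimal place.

0–19: 1472 + 2326 + 1895 + 1538 = 7231
20–59: 3801 + 3976 + 4352 + 4412 + 3131 + 3930 + 3967 + 4352 = 31921
60+: 6346 + 2793 = 9139
Youth dependency ratio = 7231 / 31921 × 100 = 22.7
Old-age dependency ratio = 9139 / 31921 × 100 = 28.6
Total dependency ratio = (7231 + 9139) / 31921 × 100 = 16370 / 31921 × 100 = 51.3

Youth dependency ratio: 22.7
Old-age dependency ratio: 28.6
Total dependency ratio: 51.3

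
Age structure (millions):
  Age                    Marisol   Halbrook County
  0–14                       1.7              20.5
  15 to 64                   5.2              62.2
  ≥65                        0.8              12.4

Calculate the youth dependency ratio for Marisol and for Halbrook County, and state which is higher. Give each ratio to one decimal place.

Marisol: 32.7
Halbrook County: 33.0
Higher: Halbrook County

Marisol: 1.7 / 5.2 × 100 = 32.7
Halbrook County: 20.5 / 62.2 × 100 = 33.0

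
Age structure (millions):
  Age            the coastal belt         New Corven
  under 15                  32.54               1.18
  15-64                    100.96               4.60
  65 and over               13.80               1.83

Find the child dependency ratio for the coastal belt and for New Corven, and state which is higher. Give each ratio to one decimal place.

the coastal belt: 32.54 / 100.96 × 100 = 32.2
New Corven: 1.18 / 4.60 × 100 = 25.7

the coastal belt: 32.2
New Corven: 25.7
Higher: the coastal belt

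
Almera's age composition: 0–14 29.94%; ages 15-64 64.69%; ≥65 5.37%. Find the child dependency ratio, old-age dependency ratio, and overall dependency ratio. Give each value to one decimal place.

Youth dependency ratio = 29.94 / 64.69 × 100 = 46.3
Old-age dependency ratio = 5.37 / 64.69 × 100 = 8.3
Total dependency ratio = (29.94 + 5.37) / 64.69 × 100 = 35.31 / 64.69 × 100 = 54.6

Youth dependency ratio: 46.3
Old-age dependency ratio: 8.3
Total dependency ratio: 54.6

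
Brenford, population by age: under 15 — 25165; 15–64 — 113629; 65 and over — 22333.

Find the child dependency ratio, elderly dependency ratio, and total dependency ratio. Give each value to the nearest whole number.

Youth dependency ratio: 22
Old-age dependency ratio: 20
Total dependency ratio: 42

Youth dependency ratio = 25165 / 113629 × 100 = 22
Old-age dependency ratio = 22333 / 113629 × 100 = 20
Total dependency ratio = (25165 + 22333) / 113629 × 100 = 47498 / 113629 × 100 = 42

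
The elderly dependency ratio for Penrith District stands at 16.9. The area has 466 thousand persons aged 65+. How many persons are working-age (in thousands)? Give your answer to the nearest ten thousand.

Working-age: 2,760

Old-age dependency ratio = elderly / working-age × 100
16.9 = 466 / W × 100
⇒ 2,760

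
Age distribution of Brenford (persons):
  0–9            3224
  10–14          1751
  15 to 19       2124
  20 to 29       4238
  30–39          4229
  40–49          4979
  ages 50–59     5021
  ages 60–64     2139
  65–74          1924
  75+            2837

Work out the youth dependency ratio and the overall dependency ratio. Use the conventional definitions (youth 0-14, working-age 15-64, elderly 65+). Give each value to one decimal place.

Youth dependency ratio: 21.9
Total dependency ratio: 42.8

0–14: 3224 + 1751 = 4975
15–64: 2124 + 4238 + 4229 + 4979 + 5021 + 2139 = 22730
65+: 1924 + 2837 = 4761
Youth dependency ratio = 4975 / 22730 × 100 = 21.9
Total dependency ratio = (4975 + 4761) / 22730 × 100 = 9736 / 22730 × 100 = 42.8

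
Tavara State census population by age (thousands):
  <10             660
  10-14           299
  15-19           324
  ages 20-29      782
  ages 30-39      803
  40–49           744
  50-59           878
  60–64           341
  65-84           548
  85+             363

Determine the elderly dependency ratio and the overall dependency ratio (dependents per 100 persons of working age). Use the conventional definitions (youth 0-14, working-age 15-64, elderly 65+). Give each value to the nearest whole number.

Old-age dependency ratio: 24
Total dependency ratio: 48

0–14: 660 + 299 = 959
15–64: 324 + 782 + 803 + 744 + 878 + 341 = 3 872
65+: 548 + 363 = 911
Old-age dependency ratio = 911 / 3 872 × 100 = 24
Total dependency ratio = (959 + 911) / 3 872 × 100 = 1 870 / 3 872 × 100 = 48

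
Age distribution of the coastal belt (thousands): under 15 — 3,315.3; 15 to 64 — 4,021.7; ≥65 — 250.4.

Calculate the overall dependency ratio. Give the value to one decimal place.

Total dependency ratio: 88.7

Total dependency ratio = (3,315.3 + 250.4) / 4,021.7 × 100 = 3,565.7 / 4,021.7 × 100 = 88.7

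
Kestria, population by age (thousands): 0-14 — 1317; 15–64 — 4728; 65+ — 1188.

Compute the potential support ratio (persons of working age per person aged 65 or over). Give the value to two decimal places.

Potential support ratio = 4728 / 1188 = 3.98

Potential support ratio: 3.98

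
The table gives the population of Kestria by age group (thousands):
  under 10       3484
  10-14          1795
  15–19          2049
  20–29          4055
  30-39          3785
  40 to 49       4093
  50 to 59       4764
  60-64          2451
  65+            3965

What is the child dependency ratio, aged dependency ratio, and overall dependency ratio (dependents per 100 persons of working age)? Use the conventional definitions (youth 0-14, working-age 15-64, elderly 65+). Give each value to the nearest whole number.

Youth dependency ratio: 25
Old-age dependency ratio: 19
Total dependency ratio: 44

0–14: 3484 + 1795 = 5279
15–64: 2049 + 4055 + 3785 + 4093 + 4764 + 2451 = 21197
65+: 3965
Youth dependency ratio = 5279 / 21197 × 100 = 25
Old-age dependency ratio = 3965 / 21197 × 100 = 19
Total dependency ratio = (5279 + 3965) / 21197 × 100 = 9244 / 21197 × 100 = 44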